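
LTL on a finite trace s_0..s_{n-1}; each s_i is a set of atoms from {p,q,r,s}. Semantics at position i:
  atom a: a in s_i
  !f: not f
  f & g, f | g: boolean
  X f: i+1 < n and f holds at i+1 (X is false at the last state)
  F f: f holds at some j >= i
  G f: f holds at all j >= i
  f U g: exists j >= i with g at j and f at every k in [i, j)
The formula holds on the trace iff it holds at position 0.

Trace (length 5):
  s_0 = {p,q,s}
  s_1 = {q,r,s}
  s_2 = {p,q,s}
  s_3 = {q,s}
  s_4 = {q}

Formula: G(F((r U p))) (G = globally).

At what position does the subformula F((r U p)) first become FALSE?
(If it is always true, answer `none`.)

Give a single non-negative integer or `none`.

s_0={p,q,s}: F((r U p))=True (r U p)=True r=False p=True
s_1={q,r,s}: F((r U p))=True (r U p)=True r=True p=False
s_2={p,q,s}: F((r U p))=True (r U p)=True r=False p=True
s_3={q,s}: F((r U p))=False (r U p)=False r=False p=False
s_4={q}: F((r U p))=False (r U p)=False r=False p=False
G(F((r U p))) holds globally = False
First violation at position 3.

Answer: 3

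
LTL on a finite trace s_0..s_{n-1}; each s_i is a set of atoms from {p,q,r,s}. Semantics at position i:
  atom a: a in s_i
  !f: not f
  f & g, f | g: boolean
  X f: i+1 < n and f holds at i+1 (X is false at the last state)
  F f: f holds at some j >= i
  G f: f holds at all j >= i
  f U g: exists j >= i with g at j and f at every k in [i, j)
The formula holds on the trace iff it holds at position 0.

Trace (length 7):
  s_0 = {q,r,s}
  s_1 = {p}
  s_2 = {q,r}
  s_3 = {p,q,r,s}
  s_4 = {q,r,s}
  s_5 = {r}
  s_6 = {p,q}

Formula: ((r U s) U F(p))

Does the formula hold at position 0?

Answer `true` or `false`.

Answer: true

Derivation:
s_0={q,r,s}: ((r U s) U F(p))=True (r U s)=True r=True s=True F(p)=True p=False
s_1={p}: ((r U s) U F(p))=True (r U s)=False r=False s=False F(p)=True p=True
s_2={q,r}: ((r U s) U F(p))=True (r U s)=True r=True s=False F(p)=True p=False
s_3={p,q,r,s}: ((r U s) U F(p))=True (r U s)=True r=True s=True F(p)=True p=True
s_4={q,r,s}: ((r U s) U F(p))=True (r U s)=True r=True s=True F(p)=True p=False
s_5={r}: ((r U s) U F(p))=True (r U s)=False r=True s=False F(p)=True p=False
s_6={p,q}: ((r U s) U F(p))=True (r U s)=False r=False s=False F(p)=True p=True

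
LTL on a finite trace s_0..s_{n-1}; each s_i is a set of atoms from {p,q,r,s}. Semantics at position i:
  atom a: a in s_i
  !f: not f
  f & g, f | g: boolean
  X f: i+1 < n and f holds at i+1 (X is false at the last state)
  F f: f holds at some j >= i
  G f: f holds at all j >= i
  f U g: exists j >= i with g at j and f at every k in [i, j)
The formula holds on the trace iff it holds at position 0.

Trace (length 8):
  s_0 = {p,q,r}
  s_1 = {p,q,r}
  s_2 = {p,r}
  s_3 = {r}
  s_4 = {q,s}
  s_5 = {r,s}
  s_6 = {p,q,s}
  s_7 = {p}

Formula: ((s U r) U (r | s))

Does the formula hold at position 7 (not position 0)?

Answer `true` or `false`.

s_0={p,q,r}: ((s U r) U (r | s))=True (s U r)=True s=False r=True (r | s)=True
s_1={p,q,r}: ((s U r) U (r | s))=True (s U r)=True s=False r=True (r | s)=True
s_2={p,r}: ((s U r) U (r | s))=True (s U r)=True s=False r=True (r | s)=True
s_3={r}: ((s U r) U (r | s))=True (s U r)=True s=False r=True (r | s)=True
s_4={q,s}: ((s U r) U (r | s))=True (s U r)=True s=True r=False (r | s)=True
s_5={r,s}: ((s U r) U (r | s))=True (s U r)=True s=True r=True (r | s)=True
s_6={p,q,s}: ((s U r) U (r | s))=True (s U r)=False s=True r=False (r | s)=True
s_7={p}: ((s U r) U (r | s))=False (s U r)=False s=False r=False (r | s)=False
Evaluating at position 7: result = False

Answer: false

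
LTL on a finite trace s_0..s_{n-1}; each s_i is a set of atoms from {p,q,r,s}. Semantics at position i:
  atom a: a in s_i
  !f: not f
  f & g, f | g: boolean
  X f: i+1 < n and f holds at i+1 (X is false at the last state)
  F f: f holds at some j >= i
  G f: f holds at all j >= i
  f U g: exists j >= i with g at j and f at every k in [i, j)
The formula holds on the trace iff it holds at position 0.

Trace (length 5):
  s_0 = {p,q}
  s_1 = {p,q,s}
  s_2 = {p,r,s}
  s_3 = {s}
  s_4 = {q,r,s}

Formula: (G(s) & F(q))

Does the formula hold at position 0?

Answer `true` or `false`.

Answer: false

Derivation:
s_0={p,q}: (G(s) & F(q))=False G(s)=False s=False F(q)=True q=True
s_1={p,q,s}: (G(s) & F(q))=True G(s)=True s=True F(q)=True q=True
s_2={p,r,s}: (G(s) & F(q))=True G(s)=True s=True F(q)=True q=False
s_3={s}: (G(s) & F(q))=True G(s)=True s=True F(q)=True q=False
s_4={q,r,s}: (G(s) & F(q))=True G(s)=True s=True F(q)=True q=True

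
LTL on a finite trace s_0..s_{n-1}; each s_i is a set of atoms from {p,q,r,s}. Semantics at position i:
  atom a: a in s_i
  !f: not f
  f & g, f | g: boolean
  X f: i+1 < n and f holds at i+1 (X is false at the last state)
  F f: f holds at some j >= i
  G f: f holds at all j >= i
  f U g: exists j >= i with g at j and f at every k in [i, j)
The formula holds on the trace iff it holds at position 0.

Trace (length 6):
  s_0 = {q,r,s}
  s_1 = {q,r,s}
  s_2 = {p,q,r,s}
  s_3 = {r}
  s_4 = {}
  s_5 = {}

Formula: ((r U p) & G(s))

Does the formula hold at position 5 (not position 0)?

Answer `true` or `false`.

Answer: false

Derivation:
s_0={q,r,s}: ((r U p) & G(s))=False (r U p)=True r=True p=False G(s)=False s=True
s_1={q,r,s}: ((r U p) & G(s))=False (r U p)=True r=True p=False G(s)=False s=True
s_2={p,q,r,s}: ((r U p) & G(s))=False (r U p)=True r=True p=True G(s)=False s=True
s_3={r}: ((r U p) & G(s))=False (r U p)=False r=True p=False G(s)=False s=False
s_4={}: ((r U p) & G(s))=False (r U p)=False r=False p=False G(s)=False s=False
s_5={}: ((r U p) & G(s))=False (r U p)=False r=False p=False G(s)=False s=False
Evaluating at position 5: result = False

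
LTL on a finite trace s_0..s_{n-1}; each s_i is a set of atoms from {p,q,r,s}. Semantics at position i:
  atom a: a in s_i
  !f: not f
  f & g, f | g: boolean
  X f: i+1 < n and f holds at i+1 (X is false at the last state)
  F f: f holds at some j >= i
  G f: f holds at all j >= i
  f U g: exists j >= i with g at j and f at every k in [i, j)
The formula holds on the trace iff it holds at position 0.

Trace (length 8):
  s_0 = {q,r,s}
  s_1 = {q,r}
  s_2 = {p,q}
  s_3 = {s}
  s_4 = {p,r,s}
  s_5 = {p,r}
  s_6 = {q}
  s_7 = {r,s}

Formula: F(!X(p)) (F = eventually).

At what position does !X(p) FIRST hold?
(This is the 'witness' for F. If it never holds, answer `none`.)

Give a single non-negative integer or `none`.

s_0={q,r,s}: !X(p)=True X(p)=False p=False
s_1={q,r}: !X(p)=False X(p)=True p=False
s_2={p,q}: !X(p)=True X(p)=False p=True
s_3={s}: !X(p)=False X(p)=True p=False
s_4={p,r,s}: !X(p)=False X(p)=True p=True
s_5={p,r}: !X(p)=True X(p)=False p=True
s_6={q}: !X(p)=True X(p)=False p=False
s_7={r,s}: !X(p)=True X(p)=False p=False
F(!X(p)) holds; first witness at position 0.

Answer: 0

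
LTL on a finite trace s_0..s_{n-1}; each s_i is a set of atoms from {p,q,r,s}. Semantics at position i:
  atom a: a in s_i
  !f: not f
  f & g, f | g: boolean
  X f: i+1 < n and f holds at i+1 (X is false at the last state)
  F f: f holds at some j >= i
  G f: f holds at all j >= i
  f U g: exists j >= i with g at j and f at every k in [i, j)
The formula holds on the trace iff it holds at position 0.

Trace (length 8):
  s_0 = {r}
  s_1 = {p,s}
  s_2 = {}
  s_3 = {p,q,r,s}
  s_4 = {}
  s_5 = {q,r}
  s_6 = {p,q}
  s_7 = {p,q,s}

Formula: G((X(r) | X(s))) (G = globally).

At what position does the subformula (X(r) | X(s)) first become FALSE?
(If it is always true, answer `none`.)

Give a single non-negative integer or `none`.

s_0={r}: (X(r) | X(s))=True X(r)=False r=True X(s)=True s=False
s_1={p,s}: (X(r) | X(s))=False X(r)=False r=False X(s)=False s=True
s_2={}: (X(r) | X(s))=True X(r)=True r=False X(s)=True s=False
s_3={p,q,r,s}: (X(r) | X(s))=False X(r)=False r=True X(s)=False s=True
s_4={}: (X(r) | X(s))=True X(r)=True r=False X(s)=False s=False
s_5={q,r}: (X(r) | X(s))=False X(r)=False r=True X(s)=False s=False
s_6={p,q}: (X(r) | X(s))=True X(r)=False r=False X(s)=True s=False
s_7={p,q,s}: (X(r) | X(s))=False X(r)=False r=False X(s)=False s=True
G((X(r) | X(s))) holds globally = False
First violation at position 1.

Answer: 1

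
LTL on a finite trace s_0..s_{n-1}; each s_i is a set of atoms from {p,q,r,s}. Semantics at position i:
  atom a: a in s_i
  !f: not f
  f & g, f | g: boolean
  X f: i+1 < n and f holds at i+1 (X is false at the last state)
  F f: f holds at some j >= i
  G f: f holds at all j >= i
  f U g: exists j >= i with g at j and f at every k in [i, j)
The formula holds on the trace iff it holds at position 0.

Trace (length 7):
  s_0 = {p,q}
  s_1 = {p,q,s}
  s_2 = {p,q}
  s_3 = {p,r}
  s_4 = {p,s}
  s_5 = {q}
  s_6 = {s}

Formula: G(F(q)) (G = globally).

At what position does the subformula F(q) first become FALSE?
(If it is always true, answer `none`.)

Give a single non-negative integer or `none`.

Answer: 6

Derivation:
s_0={p,q}: F(q)=True q=True
s_1={p,q,s}: F(q)=True q=True
s_2={p,q}: F(q)=True q=True
s_3={p,r}: F(q)=True q=False
s_4={p,s}: F(q)=True q=False
s_5={q}: F(q)=True q=True
s_6={s}: F(q)=False q=False
G(F(q)) holds globally = False
First violation at position 6.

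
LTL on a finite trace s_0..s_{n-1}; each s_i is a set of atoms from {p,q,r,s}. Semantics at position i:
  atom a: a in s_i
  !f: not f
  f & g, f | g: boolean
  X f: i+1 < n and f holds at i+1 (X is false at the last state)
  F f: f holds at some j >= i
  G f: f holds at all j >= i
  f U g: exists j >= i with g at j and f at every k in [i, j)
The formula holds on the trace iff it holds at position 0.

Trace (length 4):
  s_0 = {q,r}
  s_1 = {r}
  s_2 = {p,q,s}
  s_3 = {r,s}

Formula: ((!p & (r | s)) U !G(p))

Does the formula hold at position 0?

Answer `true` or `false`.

s_0={q,r}: ((!p & (r | s)) U !G(p))=True (!p & (r | s))=True !p=True p=False (r | s)=True r=True s=False !G(p)=True G(p)=False
s_1={r}: ((!p & (r | s)) U !G(p))=True (!p & (r | s))=True !p=True p=False (r | s)=True r=True s=False !G(p)=True G(p)=False
s_2={p,q,s}: ((!p & (r | s)) U !G(p))=True (!p & (r | s))=False !p=False p=True (r | s)=True r=False s=True !G(p)=True G(p)=False
s_3={r,s}: ((!p & (r | s)) U !G(p))=True (!p & (r | s))=True !p=True p=False (r | s)=True r=True s=True !G(p)=True G(p)=False

Answer: true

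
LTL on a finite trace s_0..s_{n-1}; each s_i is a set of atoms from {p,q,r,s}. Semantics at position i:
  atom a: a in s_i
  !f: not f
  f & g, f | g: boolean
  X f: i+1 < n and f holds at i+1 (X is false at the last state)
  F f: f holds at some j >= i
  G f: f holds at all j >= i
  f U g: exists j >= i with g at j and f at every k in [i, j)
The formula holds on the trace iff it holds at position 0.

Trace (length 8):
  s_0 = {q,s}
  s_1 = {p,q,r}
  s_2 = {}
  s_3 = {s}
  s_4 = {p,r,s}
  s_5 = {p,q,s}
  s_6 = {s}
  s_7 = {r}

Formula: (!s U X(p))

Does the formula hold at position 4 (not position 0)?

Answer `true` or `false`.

s_0={q,s}: (!s U X(p))=True !s=False s=True X(p)=True p=False
s_1={p,q,r}: (!s U X(p))=True !s=True s=False X(p)=False p=True
s_2={}: (!s U X(p))=True !s=True s=False X(p)=False p=False
s_3={s}: (!s U X(p))=True !s=False s=True X(p)=True p=False
s_4={p,r,s}: (!s U X(p))=True !s=False s=True X(p)=True p=True
s_5={p,q,s}: (!s U X(p))=False !s=False s=True X(p)=False p=True
s_6={s}: (!s U X(p))=False !s=False s=True X(p)=False p=False
s_7={r}: (!s U X(p))=False !s=True s=False X(p)=False p=False
Evaluating at position 4: result = True

Answer: true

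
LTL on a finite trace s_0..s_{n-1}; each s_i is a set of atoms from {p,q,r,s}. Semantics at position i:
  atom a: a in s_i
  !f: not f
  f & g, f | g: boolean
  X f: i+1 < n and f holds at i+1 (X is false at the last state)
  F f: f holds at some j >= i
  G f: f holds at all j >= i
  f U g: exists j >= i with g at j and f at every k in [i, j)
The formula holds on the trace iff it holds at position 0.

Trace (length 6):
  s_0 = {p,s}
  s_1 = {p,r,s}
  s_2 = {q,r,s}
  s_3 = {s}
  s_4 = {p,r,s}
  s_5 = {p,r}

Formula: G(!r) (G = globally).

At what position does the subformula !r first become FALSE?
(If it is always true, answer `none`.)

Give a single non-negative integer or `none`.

s_0={p,s}: !r=True r=False
s_1={p,r,s}: !r=False r=True
s_2={q,r,s}: !r=False r=True
s_3={s}: !r=True r=False
s_4={p,r,s}: !r=False r=True
s_5={p,r}: !r=False r=True
G(!r) holds globally = False
First violation at position 1.

Answer: 1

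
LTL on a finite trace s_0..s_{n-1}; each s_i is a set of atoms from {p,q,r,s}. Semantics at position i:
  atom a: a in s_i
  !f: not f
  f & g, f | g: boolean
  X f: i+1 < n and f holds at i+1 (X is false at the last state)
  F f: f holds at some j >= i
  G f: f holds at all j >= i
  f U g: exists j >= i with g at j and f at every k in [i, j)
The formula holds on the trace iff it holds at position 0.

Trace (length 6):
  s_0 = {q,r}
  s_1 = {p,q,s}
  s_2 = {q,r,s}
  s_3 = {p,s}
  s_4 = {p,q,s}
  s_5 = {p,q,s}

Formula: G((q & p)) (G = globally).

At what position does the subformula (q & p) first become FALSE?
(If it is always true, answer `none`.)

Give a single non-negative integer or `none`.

s_0={q,r}: (q & p)=False q=True p=False
s_1={p,q,s}: (q & p)=True q=True p=True
s_2={q,r,s}: (q & p)=False q=True p=False
s_3={p,s}: (q & p)=False q=False p=True
s_4={p,q,s}: (q & p)=True q=True p=True
s_5={p,q,s}: (q & p)=True q=True p=True
G((q & p)) holds globally = False
First violation at position 0.

Answer: 0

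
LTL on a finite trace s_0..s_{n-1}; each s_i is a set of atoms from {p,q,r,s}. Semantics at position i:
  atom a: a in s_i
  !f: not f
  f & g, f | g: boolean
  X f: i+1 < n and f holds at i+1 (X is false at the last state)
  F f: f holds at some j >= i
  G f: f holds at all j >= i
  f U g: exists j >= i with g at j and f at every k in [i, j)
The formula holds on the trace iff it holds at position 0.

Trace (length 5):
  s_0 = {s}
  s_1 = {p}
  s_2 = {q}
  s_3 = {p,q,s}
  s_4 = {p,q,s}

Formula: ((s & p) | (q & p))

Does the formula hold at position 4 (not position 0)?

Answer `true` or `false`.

Answer: true

Derivation:
s_0={s}: ((s & p) | (q & p))=False (s & p)=False s=True p=False (q & p)=False q=False
s_1={p}: ((s & p) | (q & p))=False (s & p)=False s=False p=True (q & p)=False q=False
s_2={q}: ((s & p) | (q & p))=False (s & p)=False s=False p=False (q & p)=False q=True
s_3={p,q,s}: ((s & p) | (q & p))=True (s & p)=True s=True p=True (q & p)=True q=True
s_4={p,q,s}: ((s & p) | (q & p))=True (s & p)=True s=True p=True (q & p)=True q=True
Evaluating at position 4: result = True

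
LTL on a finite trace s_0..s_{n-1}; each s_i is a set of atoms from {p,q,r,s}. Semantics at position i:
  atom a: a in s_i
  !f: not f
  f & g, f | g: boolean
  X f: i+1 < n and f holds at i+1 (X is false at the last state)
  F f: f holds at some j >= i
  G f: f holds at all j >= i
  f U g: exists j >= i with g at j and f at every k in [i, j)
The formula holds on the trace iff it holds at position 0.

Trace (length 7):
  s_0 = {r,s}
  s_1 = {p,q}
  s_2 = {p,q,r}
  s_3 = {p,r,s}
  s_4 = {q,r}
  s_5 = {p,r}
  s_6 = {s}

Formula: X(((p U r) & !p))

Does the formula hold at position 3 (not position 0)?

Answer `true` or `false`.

Answer: true

Derivation:
s_0={r,s}: X(((p U r) & !p))=False ((p U r) & !p)=True (p U r)=True p=False r=True !p=True
s_1={p,q}: X(((p U r) & !p))=False ((p U r) & !p)=False (p U r)=True p=True r=False !p=False
s_2={p,q,r}: X(((p U r) & !p))=False ((p U r) & !p)=False (p U r)=True p=True r=True !p=False
s_3={p,r,s}: X(((p U r) & !p))=True ((p U r) & !p)=False (p U r)=True p=True r=True !p=False
s_4={q,r}: X(((p U r) & !p))=False ((p U r) & !p)=True (p U r)=True p=False r=True !p=True
s_5={p,r}: X(((p U r) & !p))=False ((p U r) & !p)=False (p U r)=True p=True r=True !p=False
s_6={s}: X(((p U r) & !p))=False ((p U r) & !p)=False (p U r)=False p=False r=False !p=True
Evaluating at position 3: result = True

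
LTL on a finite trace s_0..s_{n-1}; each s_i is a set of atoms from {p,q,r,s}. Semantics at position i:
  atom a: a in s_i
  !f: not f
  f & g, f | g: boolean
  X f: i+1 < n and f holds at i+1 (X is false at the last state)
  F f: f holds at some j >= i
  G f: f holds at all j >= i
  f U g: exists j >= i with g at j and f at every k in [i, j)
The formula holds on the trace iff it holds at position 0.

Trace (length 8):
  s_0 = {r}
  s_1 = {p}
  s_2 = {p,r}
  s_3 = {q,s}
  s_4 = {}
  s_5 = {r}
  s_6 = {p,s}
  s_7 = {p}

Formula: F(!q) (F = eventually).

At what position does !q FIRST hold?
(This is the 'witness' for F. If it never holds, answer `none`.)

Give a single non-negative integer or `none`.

s_0={r}: !q=True q=False
s_1={p}: !q=True q=False
s_2={p,r}: !q=True q=False
s_3={q,s}: !q=False q=True
s_4={}: !q=True q=False
s_5={r}: !q=True q=False
s_6={p,s}: !q=True q=False
s_7={p}: !q=True q=False
F(!q) holds; first witness at position 0.

Answer: 0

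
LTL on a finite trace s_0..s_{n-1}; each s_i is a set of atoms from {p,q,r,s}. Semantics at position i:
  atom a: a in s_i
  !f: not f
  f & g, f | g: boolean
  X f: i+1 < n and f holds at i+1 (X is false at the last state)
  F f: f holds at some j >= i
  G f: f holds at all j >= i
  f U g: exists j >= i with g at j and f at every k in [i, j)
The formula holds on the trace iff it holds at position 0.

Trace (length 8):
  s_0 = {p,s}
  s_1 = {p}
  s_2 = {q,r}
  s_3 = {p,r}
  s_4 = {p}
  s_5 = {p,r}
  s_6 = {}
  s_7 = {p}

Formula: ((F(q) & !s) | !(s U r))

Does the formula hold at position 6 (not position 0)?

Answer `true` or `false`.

s_0={p,s}: ((F(q) & !s) | !(s U r))=True (F(q) & !s)=False F(q)=True q=False !s=False s=True !(s U r)=True (s U r)=False r=False
s_1={p}: ((F(q) & !s) | !(s U r))=True (F(q) & !s)=True F(q)=True q=False !s=True s=False !(s U r)=True (s U r)=False r=False
s_2={q,r}: ((F(q) & !s) | !(s U r))=True (F(q) & !s)=True F(q)=True q=True !s=True s=False !(s U r)=False (s U r)=True r=True
s_3={p,r}: ((F(q) & !s) | !(s U r))=False (F(q) & !s)=False F(q)=False q=False !s=True s=False !(s U r)=False (s U r)=True r=True
s_4={p}: ((F(q) & !s) | !(s U r))=True (F(q) & !s)=False F(q)=False q=False !s=True s=False !(s U r)=True (s U r)=False r=False
s_5={p,r}: ((F(q) & !s) | !(s U r))=False (F(q) & !s)=False F(q)=False q=False !s=True s=False !(s U r)=False (s U r)=True r=True
s_6={}: ((F(q) & !s) | !(s U r))=True (F(q) & !s)=False F(q)=False q=False !s=True s=False !(s U r)=True (s U r)=False r=False
s_7={p}: ((F(q) & !s) | !(s U r))=True (F(q) & !s)=False F(q)=False q=False !s=True s=False !(s U r)=True (s U r)=False r=False
Evaluating at position 6: result = True

Answer: true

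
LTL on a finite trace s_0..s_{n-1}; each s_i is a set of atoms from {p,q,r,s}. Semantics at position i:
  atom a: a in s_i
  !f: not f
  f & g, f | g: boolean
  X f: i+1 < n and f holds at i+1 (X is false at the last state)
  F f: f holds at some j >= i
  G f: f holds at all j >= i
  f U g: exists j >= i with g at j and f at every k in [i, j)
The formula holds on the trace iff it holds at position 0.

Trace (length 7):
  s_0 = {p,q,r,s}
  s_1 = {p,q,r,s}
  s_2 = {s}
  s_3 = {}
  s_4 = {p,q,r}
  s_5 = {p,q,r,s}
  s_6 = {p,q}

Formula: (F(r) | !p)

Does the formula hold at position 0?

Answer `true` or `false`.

s_0={p,q,r,s}: (F(r) | !p)=True F(r)=True r=True !p=False p=True
s_1={p,q,r,s}: (F(r) | !p)=True F(r)=True r=True !p=False p=True
s_2={s}: (F(r) | !p)=True F(r)=True r=False !p=True p=False
s_3={}: (F(r) | !p)=True F(r)=True r=False !p=True p=False
s_4={p,q,r}: (F(r) | !p)=True F(r)=True r=True !p=False p=True
s_5={p,q,r,s}: (F(r) | !p)=True F(r)=True r=True !p=False p=True
s_6={p,q}: (F(r) | !p)=False F(r)=False r=False !p=False p=True

Answer: true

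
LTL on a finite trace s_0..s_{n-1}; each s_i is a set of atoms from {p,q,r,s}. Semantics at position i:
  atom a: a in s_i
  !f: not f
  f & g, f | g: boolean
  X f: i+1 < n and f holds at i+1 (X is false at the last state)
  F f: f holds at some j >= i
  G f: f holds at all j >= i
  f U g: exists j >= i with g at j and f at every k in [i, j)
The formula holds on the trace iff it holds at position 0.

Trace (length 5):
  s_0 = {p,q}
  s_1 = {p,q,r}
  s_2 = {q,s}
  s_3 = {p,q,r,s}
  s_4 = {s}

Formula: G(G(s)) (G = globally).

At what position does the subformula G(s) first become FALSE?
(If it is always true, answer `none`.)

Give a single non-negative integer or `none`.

s_0={p,q}: G(s)=False s=False
s_1={p,q,r}: G(s)=False s=False
s_2={q,s}: G(s)=True s=True
s_3={p,q,r,s}: G(s)=True s=True
s_4={s}: G(s)=True s=True
G(G(s)) holds globally = False
First violation at position 0.

Answer: 0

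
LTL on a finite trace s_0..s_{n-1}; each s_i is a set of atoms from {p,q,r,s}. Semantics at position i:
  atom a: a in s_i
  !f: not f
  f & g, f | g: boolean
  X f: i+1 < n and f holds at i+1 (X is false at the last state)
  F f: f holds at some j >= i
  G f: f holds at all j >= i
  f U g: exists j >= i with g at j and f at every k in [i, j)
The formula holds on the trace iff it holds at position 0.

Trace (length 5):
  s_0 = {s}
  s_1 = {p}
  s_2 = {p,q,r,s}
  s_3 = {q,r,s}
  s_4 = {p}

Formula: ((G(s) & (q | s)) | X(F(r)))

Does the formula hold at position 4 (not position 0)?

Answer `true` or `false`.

Answer: false

Derivation:
s_0={s}: ((G(s) & (q | s)) | X(F(r)))=True (G(s) & (q | s))=False G(s)=False s=True (q | s)=True q=False X(F(r))=True F(r)=True r=False
s_1={p}: ((G(s) & (q | s)) | X(F(r)))=True (G(s) & (q | s))=False G(s)=False s=False (q | s)=False q=False X(F(r))=True F(r)=True r=False
s_2={p,q,r,s}: ((G(s) & (q | s)) | X(F(r)))=True (G(s) & (q | s))=False G(s)=False s=True (q | s)=True q=True X(F(r))=True F(r)=True r=True
s_3={q,r,s}: ((G(s) & (q | s)) | X(F(r)))=False (G(s) & (q | s))=False G(s)=False s=True (q | s)=True q=True X(F(r))=False F(r)=True r=True
s_4={p}: ((G(s) & (q | s)) | X(F(r)))=False (G(s) & (q | s))=False G(s)=False s=False (q | s)=False q=False X(F(r))=False F(r)=False r=False
Evaluating at position 4: result = False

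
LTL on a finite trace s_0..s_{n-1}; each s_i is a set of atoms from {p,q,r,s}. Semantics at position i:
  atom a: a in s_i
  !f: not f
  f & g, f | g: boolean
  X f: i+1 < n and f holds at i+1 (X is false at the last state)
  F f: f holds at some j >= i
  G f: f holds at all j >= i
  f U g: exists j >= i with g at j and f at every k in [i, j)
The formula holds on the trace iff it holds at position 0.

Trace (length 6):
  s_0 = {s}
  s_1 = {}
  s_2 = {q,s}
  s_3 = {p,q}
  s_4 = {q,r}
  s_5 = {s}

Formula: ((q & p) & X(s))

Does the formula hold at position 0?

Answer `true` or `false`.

s_0={s}: ((q & p) & X(s))=False (q & p)=False q=False p=False X(s)=False s=True
s_1={}: ((q & p) & X(s))=False (q & p)=False q=False p=False X(s)=True s=False
s_2={q,s}: ((q & p) & X(s))=False (q & p)=False q=True p=False X(s)=False s=True
s_3={p,q}: ((q & p) & X(s))=False (q & p)=True q=True p=True X(s)=False s=False
s_4={q,r}: ((q & p) & X(s))=False (q & p)=False q=True p=False X(s)=True s=False
s_5={s}: ((q & p) & X(s))=False (q & p)=False q=False p=False X(s)=False s=True

Answer: false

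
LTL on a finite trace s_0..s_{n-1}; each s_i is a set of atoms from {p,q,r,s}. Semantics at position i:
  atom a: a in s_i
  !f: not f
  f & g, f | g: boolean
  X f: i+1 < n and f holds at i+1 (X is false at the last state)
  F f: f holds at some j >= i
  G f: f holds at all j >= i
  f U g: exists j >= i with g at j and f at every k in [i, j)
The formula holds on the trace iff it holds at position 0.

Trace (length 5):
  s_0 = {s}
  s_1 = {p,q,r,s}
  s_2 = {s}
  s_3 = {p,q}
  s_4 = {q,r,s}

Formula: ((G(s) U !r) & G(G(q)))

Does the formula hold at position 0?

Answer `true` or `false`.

s_0={s}: ((G(s) U !r) & G(G(q)))=False (G(s) U !r)=True G(s)=False s=True !r=True r=False G(G(q))=False G(q)=False q=False
s_1={p,q,r,s}: ((G(s) U !r) & G(G(q)))=False (G(s) U !r)=False G(s)=False s=True !r=False r=True G(G(q))=False G(q)=False q=True
s_2={s}: ((G(s) U !r) & G(G(q)))=False (G(s) U !r)=True G(s)=False s=True !r=True r=False G(G(q))=False G(q)=False q=False
s_3={p,q}: ((G(s) U !r) & G(G(q)))=True (G(s) U !r)=True G(s)=False s=False !r=True r=False G(G(q))=True G(q)=True q=True
s_4={q,r,s}: ((G(s) U !r) & G(G(q)))=False (G(s) U !r)=False G(s)=True s=True !r=False r=True G(G(q))=True G(q)=True q=True

Answer: false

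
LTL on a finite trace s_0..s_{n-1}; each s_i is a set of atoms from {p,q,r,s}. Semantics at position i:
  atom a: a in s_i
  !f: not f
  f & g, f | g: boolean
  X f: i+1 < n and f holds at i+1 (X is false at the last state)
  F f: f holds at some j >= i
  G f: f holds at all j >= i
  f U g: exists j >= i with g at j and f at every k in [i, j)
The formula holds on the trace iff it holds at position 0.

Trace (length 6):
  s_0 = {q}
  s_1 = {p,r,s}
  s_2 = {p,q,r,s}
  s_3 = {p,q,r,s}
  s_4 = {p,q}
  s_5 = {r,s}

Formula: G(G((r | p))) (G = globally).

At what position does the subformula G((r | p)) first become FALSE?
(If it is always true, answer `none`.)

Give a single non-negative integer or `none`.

Answer: 0

Derivation:
s_0={q}: G((r | p))=False (r | p)=False r=False p=False
s_1={p,r,s}: G((r | p))=True (r | p)=True r=True p=True
s_2={p,q,r,s}: G((r | p))=True (r | p)=True r=True p=True
s_3={p,q,r,s}: G((r | p))=True (r | p)=True r=True p=True
s_4={p,q}: G((r | p))=True (r | p)=True r=False p=True
s_5={r,s}: G((r | p))=True (r | p)=True r=True p=False
G(G((r | p))) holds globally = False
First violation at position 0.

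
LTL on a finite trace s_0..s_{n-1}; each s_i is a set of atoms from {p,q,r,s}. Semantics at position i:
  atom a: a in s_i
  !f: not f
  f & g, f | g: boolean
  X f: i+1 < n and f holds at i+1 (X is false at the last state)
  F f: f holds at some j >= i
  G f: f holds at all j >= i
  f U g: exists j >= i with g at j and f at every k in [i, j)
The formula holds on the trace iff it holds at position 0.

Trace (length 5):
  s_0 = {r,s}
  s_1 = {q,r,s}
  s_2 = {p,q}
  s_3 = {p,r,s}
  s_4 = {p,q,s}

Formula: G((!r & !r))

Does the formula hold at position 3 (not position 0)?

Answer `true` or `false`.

s_0={r,s}: G((!r & !r))=False (!r & !r)=False !r=False r=True
s_1={q,r,s}: G((!r & !r))=False (!r & !r)=False !r=False r=True
s_2={p,q}: G((!r & !r))=False (!r & !r)=True !r=True r=False
s_3={p,r,s}: G((!r & !r))=False (!r & !r)=False !r=False r=True
s_4={p,q,s}: G((!r & !r))=True (!r & !r)=True !r=True r=False
Evaluating at position 3: result = False

Answer: false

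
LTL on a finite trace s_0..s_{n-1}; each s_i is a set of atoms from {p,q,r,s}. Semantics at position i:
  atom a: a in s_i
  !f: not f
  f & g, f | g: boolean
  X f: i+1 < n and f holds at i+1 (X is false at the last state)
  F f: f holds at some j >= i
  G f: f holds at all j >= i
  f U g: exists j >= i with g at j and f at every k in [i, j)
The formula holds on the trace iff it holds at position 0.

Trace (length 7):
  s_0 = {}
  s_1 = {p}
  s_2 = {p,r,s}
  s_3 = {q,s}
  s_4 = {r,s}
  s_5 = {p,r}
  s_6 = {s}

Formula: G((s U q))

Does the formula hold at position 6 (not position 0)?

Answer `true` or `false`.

Answer: false

Derivation:
s_0={}: G((s U q))=False (s U q)=False s=False q=False
s_1={p}: G((s U q))=False (s U q)=False s=False q=False
s_2={p,r,s}: G((s U q))=False (s U q)=True s=True q=False
s_3={q,s}: G((s U q))=False (s U q)=True s=True q=True
s_4={r,s}: G((s U q))=False (s U q)=False s=True q=False
s_5={p,r}: G((s U q))=False (s U q)=False s=False q=False
s_6={s}: G((s U q))=False (s U q)=False s=True q=False
Evaluating at position 6: result = False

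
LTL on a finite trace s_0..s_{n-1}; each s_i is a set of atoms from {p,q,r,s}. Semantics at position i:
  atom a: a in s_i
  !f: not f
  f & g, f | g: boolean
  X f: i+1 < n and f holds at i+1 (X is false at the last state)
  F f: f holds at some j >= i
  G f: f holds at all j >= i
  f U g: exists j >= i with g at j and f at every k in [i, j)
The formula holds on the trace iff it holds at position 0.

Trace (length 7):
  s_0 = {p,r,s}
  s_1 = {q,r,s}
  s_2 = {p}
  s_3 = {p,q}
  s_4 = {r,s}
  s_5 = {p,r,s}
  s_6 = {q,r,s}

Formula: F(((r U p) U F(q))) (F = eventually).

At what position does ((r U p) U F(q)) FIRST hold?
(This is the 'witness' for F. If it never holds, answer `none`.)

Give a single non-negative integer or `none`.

Answer: 0

Derivation:
s_0={p,r,s}: ((r U p) U F(q))=True (r U p)=True r=True p=True F(q)=True q=False
s_1={q,r,s}: ((r U p) U F(q))=True (r U p)=True r=True p=False F(q)=True q=True
s_2={p}: ((r U p) U F(q))=True (r U p)=True r=False p=True F(q)=True q=False
s_3={p,q}: ((r U p) U F(q))=True (r U p)=True r=False p=True F(q)=True q=True
s_4={r,s}: ((r U p) U F(q))=True (r U p)=True r=True p=False F(q)=True q=False
s_5={p,r,s}: ((r U p) U F(q))=True (r U p)=True r=True p=True F(q)=True q=False
s_6={q,r,s}: ((r U p) U F(q))=True (r U p)=False r=True p=False F(q)=True q=True
F(((r U p) U F(q))) holds; first witness at position 0.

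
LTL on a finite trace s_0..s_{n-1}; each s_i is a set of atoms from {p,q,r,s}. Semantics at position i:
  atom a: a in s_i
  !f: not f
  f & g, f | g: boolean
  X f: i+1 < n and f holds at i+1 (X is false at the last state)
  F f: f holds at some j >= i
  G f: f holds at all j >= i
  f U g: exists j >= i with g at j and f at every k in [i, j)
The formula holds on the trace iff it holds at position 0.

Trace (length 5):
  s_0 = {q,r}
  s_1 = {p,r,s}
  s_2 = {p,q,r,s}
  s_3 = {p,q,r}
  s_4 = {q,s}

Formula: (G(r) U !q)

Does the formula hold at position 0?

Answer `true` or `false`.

Answer: false

Derivation:
s_0={q,r}: (G(r) U !q)=False G(r)=False r=True !q=False q=True
s_1={p,r,s}: (G(r) U !q)=True G(r)=False r=True !q=True q=False
s_2={p,q,r,s}: (G(r) U !q)=False G(r)=False r=True !q=False q=True
s_3={p,q,r}: (G(r) U !q)=False G(r)=False r=True !q=False q=True
s_4={q,s}: (G(r) U !q)=False G(r)=False r=False !q=False q=True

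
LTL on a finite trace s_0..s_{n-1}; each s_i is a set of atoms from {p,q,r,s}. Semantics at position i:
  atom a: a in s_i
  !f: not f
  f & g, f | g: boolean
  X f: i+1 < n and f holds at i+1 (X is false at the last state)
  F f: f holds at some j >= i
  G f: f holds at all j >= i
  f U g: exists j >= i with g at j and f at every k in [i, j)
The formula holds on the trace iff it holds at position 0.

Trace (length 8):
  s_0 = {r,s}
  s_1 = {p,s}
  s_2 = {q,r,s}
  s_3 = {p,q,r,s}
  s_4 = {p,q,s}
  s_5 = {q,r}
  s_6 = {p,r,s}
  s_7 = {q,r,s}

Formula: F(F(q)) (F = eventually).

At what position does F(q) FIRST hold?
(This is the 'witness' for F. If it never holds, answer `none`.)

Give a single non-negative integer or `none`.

Answer: 0

Derivation:
s_0={r,s}: F(q)=True q=False
s_1={p,s}: F(q)=True q=False
s_2={q,r,s}: F(q)=True q=True
s_3={p,q,r,s}: F(q)=True q=True
s_4={p,q,s}: F(q)=True q=True
s_5={q,r}: F(q)=True q=True
s_6={p,r,s}: F(q)=True q=False
s_7={q,r,s}: F(q)=True q=True
F(F(q)) holds; first witness at position 0.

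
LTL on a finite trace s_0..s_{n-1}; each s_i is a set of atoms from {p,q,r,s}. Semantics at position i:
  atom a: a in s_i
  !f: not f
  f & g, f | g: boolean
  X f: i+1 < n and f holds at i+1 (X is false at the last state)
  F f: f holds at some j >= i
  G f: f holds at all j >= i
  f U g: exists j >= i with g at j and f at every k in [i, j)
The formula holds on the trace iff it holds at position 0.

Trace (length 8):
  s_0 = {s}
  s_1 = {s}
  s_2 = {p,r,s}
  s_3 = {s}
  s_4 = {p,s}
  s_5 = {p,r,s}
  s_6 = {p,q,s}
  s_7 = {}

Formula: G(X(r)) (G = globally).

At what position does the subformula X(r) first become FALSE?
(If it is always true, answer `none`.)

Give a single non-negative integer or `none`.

s_0={s}: X(r)=False r=False
s_1={s}: X(r)=True r=False
s_2={p,r,s}: X(r)=False r=True
s_3={s}: X(r)=False r=False
s_4={p,s}: X(r)=True r=False
s_5={p,r,s}: X(r)=False r=True
s_6={p,q,s}: X(r)=False r=False
s_7={}: X(r)=False r=False
G(X(r)) holds globally = False
First violation at position 0.

Answer: 0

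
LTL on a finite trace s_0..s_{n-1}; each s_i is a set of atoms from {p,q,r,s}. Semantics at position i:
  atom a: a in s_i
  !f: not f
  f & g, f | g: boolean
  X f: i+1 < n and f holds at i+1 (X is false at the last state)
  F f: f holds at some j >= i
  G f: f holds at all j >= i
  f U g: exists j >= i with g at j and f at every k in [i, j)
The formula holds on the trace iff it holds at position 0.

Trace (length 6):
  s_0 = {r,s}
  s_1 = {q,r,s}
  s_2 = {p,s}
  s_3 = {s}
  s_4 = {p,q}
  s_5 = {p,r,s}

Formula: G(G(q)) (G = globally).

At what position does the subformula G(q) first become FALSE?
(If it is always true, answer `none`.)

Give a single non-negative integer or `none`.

Answer: 0

Derivation:
s_0={r,s}: G(q)=False q=False
s_1={q,r,s}: G(q)=False q=True
s_2={p,s}: G(q)=False q=False
s_3={s}: G(q)=False q=False
s_4={p,q}: G(q)=False q=True
s_5={p,r,s}: G(q)=False q=False
G(G(q)) holds globally = False
First violation at position 0.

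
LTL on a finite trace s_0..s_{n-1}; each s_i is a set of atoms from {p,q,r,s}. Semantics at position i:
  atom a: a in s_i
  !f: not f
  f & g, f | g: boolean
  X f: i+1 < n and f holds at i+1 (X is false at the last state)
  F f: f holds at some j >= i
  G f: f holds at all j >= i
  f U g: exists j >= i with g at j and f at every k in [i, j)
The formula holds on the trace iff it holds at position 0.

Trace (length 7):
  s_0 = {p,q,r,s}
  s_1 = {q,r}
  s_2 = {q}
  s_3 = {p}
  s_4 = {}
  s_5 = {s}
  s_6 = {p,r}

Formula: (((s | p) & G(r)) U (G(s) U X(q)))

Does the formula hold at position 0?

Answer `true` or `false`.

s_0={p,q,r,s}: (((s | p) & G(r)) U (G(s) U X(q)))=True ((s | p) & G(r))=False (s | p)=True s=True p=True G(r)=False r=True (G(s) U X(q))=True G(s)=False X(q)=True q=True
s_1={q,r}: (((s | p) & G(r)) U (G(s) U X(q)))=True ((s | p) & G(r))=False (s | p)=False s=False p=False G(r)=False r=True (G(s) U X(q))=True G(s)=False X(q)=True q=True
s_2={q}: (((s | p) & G(r)) U (G(s) U X(q)))=False ((s | p) & G(r))=False (s | p)=False s=False p=False G(r)=False r=False (G(s) U X(q))=False G(s)=False X(q)=False q=True
s_3={p}: (((s | p) & G(r)) U (G(s) U X(q)))=False ((s | p) & G(r))=False (s | p)=True s=False p=True G(r)=False r=False (G(s) U X(q))=False G(s)=False X(q)=False q=False
s_4={}: (((s | p) & G(r)) U (G(s) U X(q)))=False ((s | p) & G(r))=False (s | p)=False s=False p=False G(r)=False r=False (G(s) U X(q))=False G(s)=False X(q)=False q=False
s_5={s}: (((s | p) & G(r)) U (G(s) U X(q)))=False ((s | p) & G(r))=False (s | p)=True s=True p=False G(r)=False r=False (G(s) U X(q))=False G(s)=False X(q)=False q=False
s_6={p,r}: (((s | p) & G(r)) U (G(s) U X(q)))=False ((s | p) & G(r))=True (s | p)=True s=False p=True G(r)=True r=True (G(s) U X(q))=False G(s)=False X(q)=False q=False

Answer: true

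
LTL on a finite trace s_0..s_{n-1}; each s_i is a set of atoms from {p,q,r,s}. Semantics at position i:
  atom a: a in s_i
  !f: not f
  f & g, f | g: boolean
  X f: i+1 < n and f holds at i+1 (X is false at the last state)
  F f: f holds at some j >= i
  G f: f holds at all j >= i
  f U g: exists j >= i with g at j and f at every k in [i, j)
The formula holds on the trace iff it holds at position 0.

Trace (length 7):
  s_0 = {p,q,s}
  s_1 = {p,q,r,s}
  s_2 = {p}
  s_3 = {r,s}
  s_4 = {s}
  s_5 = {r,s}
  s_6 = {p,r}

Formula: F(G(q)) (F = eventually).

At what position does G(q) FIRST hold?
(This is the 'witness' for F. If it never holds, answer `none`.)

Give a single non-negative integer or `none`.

Answer: none

Derivation:
s_0={p,q,s}: G(q)=False q=True
s_1={p,q,r,s}: G(q)=False q=True
s_2={p}: G(q)=False q=False
s_3={r,s}: G(q)=False q=False
s_4={s}: G(q)=False q=False
s_5={r,s}: G(q)=False q=False
s_6={p,r}: G(q)=False q=False
F(G(q)) does not hold (no witness exists).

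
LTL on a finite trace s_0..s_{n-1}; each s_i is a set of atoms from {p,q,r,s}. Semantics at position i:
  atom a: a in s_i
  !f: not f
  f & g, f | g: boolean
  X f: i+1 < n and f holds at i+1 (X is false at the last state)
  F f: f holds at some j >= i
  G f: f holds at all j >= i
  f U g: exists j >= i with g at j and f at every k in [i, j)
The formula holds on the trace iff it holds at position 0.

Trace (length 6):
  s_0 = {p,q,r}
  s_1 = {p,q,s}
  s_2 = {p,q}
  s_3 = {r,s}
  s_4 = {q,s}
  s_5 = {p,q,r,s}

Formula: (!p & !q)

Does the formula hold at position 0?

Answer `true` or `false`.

Answer: false

Derivation:
s_0={p,q,r}: (!p & !q)=False !p=False p=True !q=False q=True
s_1={p,q,s}: (!p & !q)=False !p=False p=True !q=False q=True
s_2={p,q}: (!p & !q)=False !p=False p=True !q=False q=True
s_3={r,s}: (!p & !q)=True !p=True p=False !q=True q=False
s_4={q,s}: (!p & !q)=False !p=True p=False !q=False q=True
s_5={p,q,r,s}: (!p & !q)=False !p=False p=True !q=False q=True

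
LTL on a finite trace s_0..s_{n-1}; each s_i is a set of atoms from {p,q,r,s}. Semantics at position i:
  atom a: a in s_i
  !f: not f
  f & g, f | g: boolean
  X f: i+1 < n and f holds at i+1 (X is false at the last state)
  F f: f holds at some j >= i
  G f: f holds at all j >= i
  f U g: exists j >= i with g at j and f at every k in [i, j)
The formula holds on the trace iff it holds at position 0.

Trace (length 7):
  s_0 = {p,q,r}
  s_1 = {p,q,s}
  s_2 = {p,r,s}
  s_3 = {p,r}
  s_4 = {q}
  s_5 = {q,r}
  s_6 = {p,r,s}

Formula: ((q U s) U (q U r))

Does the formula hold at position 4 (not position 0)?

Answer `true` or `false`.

s_0={p,q,r}: ((q U s) U (q U r))=True (q U s)=True q=True s=False (q U r)=True r=True
s_1={p,q,s}: ((q U s) U (q U r))=True (q U s)=True q=True s=True (q U r)=True r=False
s_2={p,r,s}: ((q U s) U (q U r))=True (q U s)=True q=False s=True (q U r)=True r=True
s_3={p,r}: ((q U s) U (q U r))=True (q U s)=False q=False s=False (q U r)=True r=True
s_4={q}: ((q U s) U (q U r))=True (q U s)=True q=True s=False (q U r)=True r=False
s_5={q,r}: ((q U s) U (q U r))=True (q U s)=True q=True s=False (q U r)=True r=True
s_6={p,r,s}: ((q U s) U (q U r))=True (q U s)=True q=False s=True (q U r)=True r=True
Evaluating at position 4: result = True

Answer: true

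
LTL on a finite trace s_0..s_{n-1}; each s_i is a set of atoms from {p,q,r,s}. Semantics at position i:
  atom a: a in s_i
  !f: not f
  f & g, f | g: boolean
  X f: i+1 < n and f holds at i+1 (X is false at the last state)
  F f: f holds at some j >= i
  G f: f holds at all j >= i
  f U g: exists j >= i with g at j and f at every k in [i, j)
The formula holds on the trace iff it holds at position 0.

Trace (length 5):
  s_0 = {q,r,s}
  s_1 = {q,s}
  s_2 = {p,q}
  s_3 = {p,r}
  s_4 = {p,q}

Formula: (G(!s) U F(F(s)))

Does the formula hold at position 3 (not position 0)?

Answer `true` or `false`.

Answer: false

Derivation:
s_0={q,r,s}: (G(!s) U F(F(s)))=True G(!s)=False !s=False s=True F(F(s))=True F(s)=True
s_1={q,s}: (G(!s) U F(F(s)))=True G(!s)=False !s=False s=True F(F(s))=True F(s)=True
s_2={p,q}: (G(!s) U F(F(s)))=False G(!s)=True !s=True s=False F(F(s))=False F(s)=False
s_3={p,r}: (G(!s) U F(F(s)))=False G(!s)=True !s=True s=False F(F(s))=False F(s)=False
s_4={p,q}: (G(!s) U F(F(s)))=False G(!s)=True !s=True s=False F(F(s))=False F(s)=False
Evaluating at position 3: result = False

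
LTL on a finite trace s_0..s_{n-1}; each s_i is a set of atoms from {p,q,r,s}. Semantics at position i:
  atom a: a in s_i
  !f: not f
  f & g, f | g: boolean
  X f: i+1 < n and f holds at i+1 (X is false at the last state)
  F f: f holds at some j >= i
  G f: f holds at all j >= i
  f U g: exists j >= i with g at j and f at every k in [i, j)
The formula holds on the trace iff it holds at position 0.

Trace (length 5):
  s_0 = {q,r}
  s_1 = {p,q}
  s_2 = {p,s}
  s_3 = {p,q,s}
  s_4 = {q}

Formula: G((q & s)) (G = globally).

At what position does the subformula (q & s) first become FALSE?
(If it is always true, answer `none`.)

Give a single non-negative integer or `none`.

s_0={q,r}: (q & s)=False q=True s=False
s_1={p,q}: (q & s)=False q=True s=False
s_2={p,s}: (q & s)=False q=False s=True
s_3={p,q,s}: (q & s)=True q=True s=True
s_4={q}: (q & s)=False q=True s=False
G((q & s)) holds globally = False
First violation at position 0.

Answer: 0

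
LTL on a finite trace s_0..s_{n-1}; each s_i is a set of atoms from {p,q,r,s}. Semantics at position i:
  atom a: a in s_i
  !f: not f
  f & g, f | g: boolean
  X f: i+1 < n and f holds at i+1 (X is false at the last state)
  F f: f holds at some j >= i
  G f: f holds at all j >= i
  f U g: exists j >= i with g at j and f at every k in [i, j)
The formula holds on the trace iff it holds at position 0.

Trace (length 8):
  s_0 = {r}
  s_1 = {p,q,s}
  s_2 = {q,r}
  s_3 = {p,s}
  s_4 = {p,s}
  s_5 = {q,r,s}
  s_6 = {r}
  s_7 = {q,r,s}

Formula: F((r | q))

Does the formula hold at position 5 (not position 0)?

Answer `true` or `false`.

Answer: true

Derivation:
s_0={r}: F((r | q))=True (r | q)=True r=True q=False
s_1={p,q,s}: F((r | q))=True (r | q)=True r=False q=True
s_2={q,r}: F((r | q))=True (r | q)=True r=True q=True
s_3={p,s}: F((r | q))=True (r | q)=False r=False q=False
s_4={p,s}: F((r | q))=True (r | q)=False r=False q=False
s_5={q,r,s}: F((r | q))=True (r | q)=True r=True q=True
s_6={r}: F((r | q))=True (r | q)=True r=True q=False
s_7={q,r,s}: F((r | q))=True (r | q)=True r=True q=True
Evaluating at position 5: result = True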